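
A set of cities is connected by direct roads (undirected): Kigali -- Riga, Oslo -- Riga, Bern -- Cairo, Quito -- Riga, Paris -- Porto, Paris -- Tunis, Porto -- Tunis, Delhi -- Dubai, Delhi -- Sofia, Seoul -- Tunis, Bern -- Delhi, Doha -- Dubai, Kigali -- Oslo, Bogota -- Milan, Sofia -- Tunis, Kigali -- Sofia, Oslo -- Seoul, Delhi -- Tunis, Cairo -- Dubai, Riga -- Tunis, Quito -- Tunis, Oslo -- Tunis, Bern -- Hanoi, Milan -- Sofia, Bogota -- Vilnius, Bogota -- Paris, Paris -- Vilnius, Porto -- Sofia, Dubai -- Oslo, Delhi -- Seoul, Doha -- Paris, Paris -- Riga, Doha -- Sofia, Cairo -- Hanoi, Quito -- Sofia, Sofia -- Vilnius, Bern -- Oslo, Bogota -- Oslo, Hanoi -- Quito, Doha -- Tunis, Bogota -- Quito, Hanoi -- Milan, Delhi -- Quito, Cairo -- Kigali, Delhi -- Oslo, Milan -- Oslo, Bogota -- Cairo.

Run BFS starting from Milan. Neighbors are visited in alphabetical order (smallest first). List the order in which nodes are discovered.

Milan, Bogota, Hanoi, Oslo, Sofia, Cairo, Paris, Quito, Vilnius, Bern, Delhi, Dubai, Kigali, Riga, Seoul, Tunis, Doha, Porto

Visit Milan; enqueue Bogota, Hanoi, Oslo, Sofia → queue [Bogota, Hanoi, Oslo, Sofia]
Visit Bogota; enqueue Cairo, Paris, Quito, Vilnius → queue [Hanoi, Oslo, Sofia, Cairo, Paris, Quito, Vilnius]
Visit Hanoi; enqueue Bern → queue [Oslo, Sofia, Cairo, Paris, Quito, Vilnius, Bern]
Visit Oslo; enqueue Delhi, Dubai, Kigali, Riga, Seoul, Tunis → queue [Sofia, Cairo, Paris, Quito, Vilnius, Bern, Delhi, Dubai, Kigali, Riga, Seoul, Tunis]
Visit Sofia; enqueue Doha, Porto → queue [Cairo, Paris, Quito, Vilnius, Bern, Delhi, Dubai, Kigali, Riga, Seoul, Tunis, Doha, Porto]
Visit Cairo → queue [Paris, Quito, Vilnius, Bern, Delhi, Dubai, Kigali, Riga, Seoul, Tunis, Doha, Porto]
Visit Paris → queue [Quito, Vilnius, Bern, Delhi, Dubai, Kigali, Riga, Seoul, Tunis, Doha, Porto]
Visit Quito → queue [Vilnius, Bern, Delhi, Dubai, Kigali, Riga, Seoul, Tunis, Doha, Porto]
Visit Vilnius → queue [Bern, Delhi, Dubai, Kigali, Riga, Seoul, Tunis, Doha, Porto]
Visit Bern → queue [Delhi, Dubai, Kigali, Riga, Seoul, Tunis, Doha, Porto]
Visit Delhi → queue [Dubai, Kigali, Riga, Seoul, Tunis, Doha, Porto]
Visit Dubai → queue [Kigali, Riga, Seoul, Tunis, Doha, Porto]
Visit Kigali → queue [Riga, Seoul, Tunis, Doha, Porto]
Visit Riga → queue [Seoul, Tunis, Doha, Porto]
Visit Seoul → queue [Tunis, Doha, Porto]
Visit Tunis → queue [Doha, Porto]
Visit Doha → queue [Porto]
Visit Porto → queue []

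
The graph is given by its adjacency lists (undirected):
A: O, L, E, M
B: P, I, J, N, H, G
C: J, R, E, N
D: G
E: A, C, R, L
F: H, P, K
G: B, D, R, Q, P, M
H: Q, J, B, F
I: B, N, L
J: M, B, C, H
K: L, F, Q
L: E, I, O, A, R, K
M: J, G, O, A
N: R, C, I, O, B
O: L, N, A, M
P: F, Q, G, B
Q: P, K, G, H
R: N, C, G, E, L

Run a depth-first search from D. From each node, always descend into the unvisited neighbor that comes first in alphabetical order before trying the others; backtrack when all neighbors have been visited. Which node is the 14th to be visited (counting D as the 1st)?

Visit D
D → G
G → B
B → H
H → F
F → K
K → L
L → A
A → E
E → C
C → J
J → M
M → O
O → N
N → I
N → R
K → Q
Q → P

Visit order: D, G, B, H, F, K, L, A, E, C, J, M, O, N, I, R, Q, P

N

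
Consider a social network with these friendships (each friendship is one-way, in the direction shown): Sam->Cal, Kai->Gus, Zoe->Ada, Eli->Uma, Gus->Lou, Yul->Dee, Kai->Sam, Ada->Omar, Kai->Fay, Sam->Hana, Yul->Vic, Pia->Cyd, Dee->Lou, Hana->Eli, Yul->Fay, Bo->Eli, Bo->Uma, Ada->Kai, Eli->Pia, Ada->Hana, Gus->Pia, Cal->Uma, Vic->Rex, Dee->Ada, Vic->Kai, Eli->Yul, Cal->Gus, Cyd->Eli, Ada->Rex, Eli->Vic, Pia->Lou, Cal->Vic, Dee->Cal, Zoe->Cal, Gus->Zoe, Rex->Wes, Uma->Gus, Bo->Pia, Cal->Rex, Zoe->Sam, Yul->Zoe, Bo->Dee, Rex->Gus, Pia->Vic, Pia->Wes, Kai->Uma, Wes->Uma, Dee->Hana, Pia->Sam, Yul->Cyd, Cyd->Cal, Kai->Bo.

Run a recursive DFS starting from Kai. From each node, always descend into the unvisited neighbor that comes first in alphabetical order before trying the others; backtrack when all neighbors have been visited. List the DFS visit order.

Visit Kai
Kai → Bo
Bo → Dee
Dee → Ada
Ada → Hana
Hana → Eli
Eli → Pia
Pia → Cyd
Cyd → Cal
Cal → Gus
Gus → Lou
Gus → Zoe
Zoe → Sam
Cal → Rex
Rex → Wes
Wes → Uma
Cal → Vic
Eli → Yul
Yul → Fay
Ada → Omar

Kai -> Bo -> Dee -> Ada -> Hana -> Eli -> Pia -> Cyd -> Cal -> Gus -> Lou -> Zoe -> Sam -> Rex -> Wes -> Uma -> Vic -> Yul -> Fay -> Omar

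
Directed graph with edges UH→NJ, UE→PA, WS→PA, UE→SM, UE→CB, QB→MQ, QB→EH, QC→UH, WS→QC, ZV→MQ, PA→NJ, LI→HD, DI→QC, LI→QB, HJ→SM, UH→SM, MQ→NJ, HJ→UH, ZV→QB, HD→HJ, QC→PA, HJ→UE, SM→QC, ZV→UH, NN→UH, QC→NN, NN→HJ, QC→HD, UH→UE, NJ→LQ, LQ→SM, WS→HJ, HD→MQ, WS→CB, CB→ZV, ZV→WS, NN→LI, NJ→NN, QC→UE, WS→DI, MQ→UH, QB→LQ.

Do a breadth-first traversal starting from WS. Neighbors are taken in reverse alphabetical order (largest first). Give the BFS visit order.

WS → QC → PA → HJ → DI → CB → UH → UE → NN → HD → NJ → SM → ZV → LI → MQ → LQ → QB → EH

Visit WS; enqueue QC, PA, HJ, DI, CB → queue [QC, PA, HJ, DI, CB]
Visit QC; enqueue UH, UE, NN, HD → queue [PA, HJ, DI, CB, UH, UE, NN, HD]
Visit PA; enqueue NJ → queue [HJ, DI, CB, UH, UE, NN, HD, NJ]
Visit HJ; enqueue SM → queue [DI, CB, UH, UE, NN, HD, NJ, SM]
Visit DI → queue [CB, UH, UE, NN, HD, NJ, SM]
Visit CB; enqueue ZV → queue [UH, UE, NN, HD, NJ, SM, ZV]
Visit UH → queue [UE, NN, HD, NJ, SM, ZV]
Visit UE → queue [NN, HD, NJ, SM, ZV]
Visit NN; enqueue LI → queue [HD, NJ, SM, ZV, LI]
Visit HD; enqueue MQ → queue [NJ, SM, ZV, LI, MQ]
Visit NJ; enqueue LQ → queue [SM, ZV, LI, MQ, LQ]
Visit SM → queue [ZV, LI, MQ, LQ]
Visit ZV; enqueue QB → queue [LI, MQ, LQ, QB]
Visit LI → queue [MQ, LQ, QB]
Visit MQ → queue [LQ, QB]
Visit LQ → queue [QB]
Visit QB; enqueue EH → queue [EH]
Visit EH → queue []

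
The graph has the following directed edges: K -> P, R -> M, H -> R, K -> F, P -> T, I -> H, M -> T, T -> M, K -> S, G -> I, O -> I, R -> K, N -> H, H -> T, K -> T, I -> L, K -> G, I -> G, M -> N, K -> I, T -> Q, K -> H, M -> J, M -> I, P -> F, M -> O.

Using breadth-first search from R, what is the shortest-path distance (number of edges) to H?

2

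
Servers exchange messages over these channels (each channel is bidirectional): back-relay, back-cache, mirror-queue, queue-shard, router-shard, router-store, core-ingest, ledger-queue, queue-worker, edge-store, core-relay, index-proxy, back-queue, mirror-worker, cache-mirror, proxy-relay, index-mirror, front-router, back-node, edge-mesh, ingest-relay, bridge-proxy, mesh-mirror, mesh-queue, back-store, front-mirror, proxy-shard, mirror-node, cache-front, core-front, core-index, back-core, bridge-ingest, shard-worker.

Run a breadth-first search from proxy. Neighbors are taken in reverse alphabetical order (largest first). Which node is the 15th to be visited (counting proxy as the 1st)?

mesh

Visit proxy; enqueue shard, relay, index, bridge → queue [shard, relay, index, bridge]
Visit shard; enqueue worker, router, queue → queue [relay, index, bridge, worker, router, queue]
Visit relay; enqueue ingest, core, back → queue [index, bridge, worker, router, queue, ingest, core, back]
Visit index; enqueue mirror → queue [bridge, worker, router, queue, ingest, core, back, mirror]
Visit bridge → queue [worker, router, queue, ingest, core, back, mirror]
Visit worker → queue [router, queue, ingest, core, back, mirror]
Visit router; enqueue store, front → queue [queue, ingest, core, back, mirror, store, front]
Visit queue; enqueue mesh, ledger → queue [ingest, core, back, mirror, store, front, mesh, ledger]
Visit ingest → queue [core, back, mirror, store, front, mesh, ledger]
Visit core → queue [back, mirror, store, front, mesh, ledger]
Visit back; enqueue node, cache → queue [mirror, store, front, mesh, ledger, node, cache]
Visit mirror → queue [store, front, mesh, ledger, node, cache]
Visit store; enqueue edge → queue [front, mesh, ledger, node, cache, edge]
Visit front → queue [mesh, ledger, node, cache, edge]
Visit mesh → queue [ledger, node, cache, edge]
Visit ledger → queue [node, cache, edge]
Visit node → queue [cache, edge]
Visit cache → queue [edge]
Visit edge → queue []

Visit order: proxy, shard, relay, index, bridge, worker, router, queue, ingest, core, back, mirror, store, front, mesh, ledger, node, cache, edge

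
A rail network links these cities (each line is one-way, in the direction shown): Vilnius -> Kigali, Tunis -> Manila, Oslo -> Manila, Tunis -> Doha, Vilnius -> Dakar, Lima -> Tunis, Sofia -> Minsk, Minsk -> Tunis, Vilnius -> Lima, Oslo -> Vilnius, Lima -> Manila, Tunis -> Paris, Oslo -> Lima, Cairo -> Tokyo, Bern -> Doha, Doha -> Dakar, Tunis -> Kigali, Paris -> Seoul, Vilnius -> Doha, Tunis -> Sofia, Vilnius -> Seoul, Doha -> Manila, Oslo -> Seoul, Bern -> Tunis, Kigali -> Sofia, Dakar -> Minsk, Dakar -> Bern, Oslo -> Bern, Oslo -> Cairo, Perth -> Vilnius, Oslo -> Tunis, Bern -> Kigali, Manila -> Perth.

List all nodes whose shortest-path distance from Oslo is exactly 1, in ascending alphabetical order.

Level 0: Oslo
Level 1: Bern, Cairo, Lima, Manila, Seoul, Tunis, Vilnius
Level 2: Dakar, Doha, Kigali, Paris, Perth, Sofia, Tokyo
Level 3: Minsk

Bern, Cairo, Lima, Manila, Seoul, Tunis, Vilnius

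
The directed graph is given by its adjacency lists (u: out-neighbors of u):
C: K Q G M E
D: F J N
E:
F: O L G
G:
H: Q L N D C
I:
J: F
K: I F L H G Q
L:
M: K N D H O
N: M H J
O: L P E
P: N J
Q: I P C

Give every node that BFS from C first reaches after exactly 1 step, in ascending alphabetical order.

E, G, K, M, Q

Level 0: C
Level 1: E, G, K, M, Q
Level 2: D, F, H, I, L, N, O, P
Level 3: J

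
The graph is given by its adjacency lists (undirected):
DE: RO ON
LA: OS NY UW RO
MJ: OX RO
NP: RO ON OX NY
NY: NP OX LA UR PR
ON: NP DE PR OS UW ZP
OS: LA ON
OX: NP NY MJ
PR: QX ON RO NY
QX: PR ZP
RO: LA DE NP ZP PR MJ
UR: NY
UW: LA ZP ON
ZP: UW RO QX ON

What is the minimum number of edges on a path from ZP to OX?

3

Level 0: ZP
Level 1: ON, QX, RO, UW
Level 2: DE, LA, MJ, NP, OS, PR
Level 3: NY, OX
Level 4: UR
OX first appears at level 3.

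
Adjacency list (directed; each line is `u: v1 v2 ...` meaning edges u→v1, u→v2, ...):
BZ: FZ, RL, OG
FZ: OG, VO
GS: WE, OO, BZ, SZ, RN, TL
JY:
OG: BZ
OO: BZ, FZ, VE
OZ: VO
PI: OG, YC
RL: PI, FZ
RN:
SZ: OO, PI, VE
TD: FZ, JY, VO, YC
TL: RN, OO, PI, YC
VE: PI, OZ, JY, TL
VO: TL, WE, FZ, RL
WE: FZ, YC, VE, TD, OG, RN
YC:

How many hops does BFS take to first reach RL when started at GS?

2

Level 0: GS
Level 1: BZ, OO, RN, SZ, TL, WE
Level 2: FZ, OG, PI, RL, TD, VE, YC
Level 3: JY, OZ, VO
RL first appears at level 2.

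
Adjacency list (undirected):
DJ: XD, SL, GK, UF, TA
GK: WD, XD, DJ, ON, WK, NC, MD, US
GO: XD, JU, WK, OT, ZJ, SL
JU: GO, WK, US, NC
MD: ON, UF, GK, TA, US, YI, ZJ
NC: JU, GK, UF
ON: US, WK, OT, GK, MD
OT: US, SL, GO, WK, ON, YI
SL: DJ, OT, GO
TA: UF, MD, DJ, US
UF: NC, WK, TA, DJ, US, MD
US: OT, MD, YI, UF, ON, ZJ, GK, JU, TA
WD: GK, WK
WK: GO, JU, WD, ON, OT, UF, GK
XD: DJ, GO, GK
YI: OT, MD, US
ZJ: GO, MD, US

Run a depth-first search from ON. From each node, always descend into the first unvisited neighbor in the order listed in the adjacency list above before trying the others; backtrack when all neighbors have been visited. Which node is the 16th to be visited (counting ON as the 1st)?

Visit ON
ON → US
US → OT
OT → SL
SL → DJ
DJ → XD
XD → GO
GO → JU
JU → WK
WK → WD
WD → GK
GK → NC
NC → UF
UF → TA
TA → MD
MD → YI
MD → ZJ

Visit order: ON, US, OT, SL, DJ, XD, GO, JU, WK, WD, GK, NC, UF, TA, MD, YI, ZJ

YI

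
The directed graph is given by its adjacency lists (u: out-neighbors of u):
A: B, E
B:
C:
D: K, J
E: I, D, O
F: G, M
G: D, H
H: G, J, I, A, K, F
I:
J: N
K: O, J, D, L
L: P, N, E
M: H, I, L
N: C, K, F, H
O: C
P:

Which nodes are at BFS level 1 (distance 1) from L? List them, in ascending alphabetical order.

Level 0: L
Level 1: E, N, P
Level 2: C, D, F, H, I, K, O
Level 3: A, G, J, M
Level 4: B

E, N, P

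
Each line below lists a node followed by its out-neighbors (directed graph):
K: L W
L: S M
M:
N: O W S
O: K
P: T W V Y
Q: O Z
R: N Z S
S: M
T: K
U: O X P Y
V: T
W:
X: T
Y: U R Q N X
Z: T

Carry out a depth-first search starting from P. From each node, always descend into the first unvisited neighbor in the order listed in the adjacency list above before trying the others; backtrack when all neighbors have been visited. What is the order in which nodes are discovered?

P, T, K, L, S, M, W, V, Y, U, O, X, R, N, Z, Q

Visit P
P → T
T → K
K → L
L → S
S → M
K → W
P → V
P → Y
Y → U
U → O
U → X
Y → R
R → N
R → Z
Y → Q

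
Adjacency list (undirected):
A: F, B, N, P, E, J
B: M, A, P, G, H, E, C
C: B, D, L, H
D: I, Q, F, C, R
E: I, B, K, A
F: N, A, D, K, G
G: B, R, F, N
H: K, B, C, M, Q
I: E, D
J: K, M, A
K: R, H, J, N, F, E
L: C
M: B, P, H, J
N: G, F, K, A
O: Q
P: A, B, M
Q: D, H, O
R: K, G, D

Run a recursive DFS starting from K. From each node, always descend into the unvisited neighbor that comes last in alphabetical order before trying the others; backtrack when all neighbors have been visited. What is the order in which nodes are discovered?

Visit K
K → R
R → G
G → N
N → F
F → D
D → Q
Q → O
Q → H
H → M
M → P
P → B
B → E
E → I
E → A
A → J
B → C
C → L

K, R, G, N, F, D, Q, O, H, M, P, B, E, I, A, J, C, L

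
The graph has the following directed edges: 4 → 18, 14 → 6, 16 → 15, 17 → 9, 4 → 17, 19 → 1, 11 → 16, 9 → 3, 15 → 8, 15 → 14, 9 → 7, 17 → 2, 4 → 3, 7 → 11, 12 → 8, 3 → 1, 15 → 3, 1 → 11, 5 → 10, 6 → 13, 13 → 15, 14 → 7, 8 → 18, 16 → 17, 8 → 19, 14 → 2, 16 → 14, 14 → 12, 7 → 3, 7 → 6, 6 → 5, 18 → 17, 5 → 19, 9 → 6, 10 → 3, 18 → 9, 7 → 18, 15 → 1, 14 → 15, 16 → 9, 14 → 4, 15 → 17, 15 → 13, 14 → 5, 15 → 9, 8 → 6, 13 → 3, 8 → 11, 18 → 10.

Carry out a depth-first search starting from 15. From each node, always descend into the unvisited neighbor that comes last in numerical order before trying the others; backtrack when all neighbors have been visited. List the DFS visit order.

Visit 15
15 → 17
17 → 9
9 → 7
7 → 18
18 → 10
10 → 3
3 → 1
1 → 11
11 → 16
16 → 14
14 → 12
12 → 8
8 → 19
8 → 6
6 → 13
6 → 5
14 → 4
14 → 2

15, 17, 9, 7, 18, 10, 3, 1, 11, 16, 14, 12, 8, 19, 6, 13, 5, 4, 2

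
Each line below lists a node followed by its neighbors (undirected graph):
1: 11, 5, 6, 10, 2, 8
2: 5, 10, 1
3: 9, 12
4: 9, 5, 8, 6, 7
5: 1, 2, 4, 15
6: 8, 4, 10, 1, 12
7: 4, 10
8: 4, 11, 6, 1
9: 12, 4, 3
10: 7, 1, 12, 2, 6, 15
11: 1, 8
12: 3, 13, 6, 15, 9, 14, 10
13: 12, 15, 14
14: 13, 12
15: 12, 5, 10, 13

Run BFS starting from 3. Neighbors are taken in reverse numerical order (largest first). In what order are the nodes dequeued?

3 → 12 → 9 → 15 → 14 → 13 → 10 → 6 → 4 → 5 → 7 → 2 → 1 → 8 → 11

Visit 3; enqueue 12, 9 → queue [12, 9]
Visit 12; enqueue 15, 14, 13, 10, 6 → queue [9, 15, 14, 13, 10, 6]
Visit 9; enqueue 4 → queue [15, 14, 13, 10, 6, 4]
Visit 15; enqueue 5 → queue [14, 13, 10, 6, 4, 5]
Visit 14 → queue [13, 10, 6, 4, 5]
Visit 13 → queue [10, 6, 4, 5]
Visit 10; enqueue 7, 2, 1 → queue [6, 4, 5, 7, 2, 1]
Visit 6; enqueue 8 → queue [4, 5, 7, 2, 1, 8]
Visit 4 → queue [5, 7, 2, 1, 8]
Visit 5 → queue [7, 2, 1, 8]
Visit 7 → queue [2, 1, 8]
Visit 2 → queue [1, 8]
Visit 1; enqueue 11 → queue [8, 11]
Visit 8 → queue [11]
Visit 11 → queue []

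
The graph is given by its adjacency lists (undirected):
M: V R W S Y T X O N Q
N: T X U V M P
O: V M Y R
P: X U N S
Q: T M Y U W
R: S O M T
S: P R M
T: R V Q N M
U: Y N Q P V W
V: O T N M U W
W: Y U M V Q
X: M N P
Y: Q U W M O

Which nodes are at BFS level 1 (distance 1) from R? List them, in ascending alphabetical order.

Level 0: R
Level 1: M, O, S, T
Level 2: N, P, Q, V, W, X, Y
Level 3: U

M, O, S, T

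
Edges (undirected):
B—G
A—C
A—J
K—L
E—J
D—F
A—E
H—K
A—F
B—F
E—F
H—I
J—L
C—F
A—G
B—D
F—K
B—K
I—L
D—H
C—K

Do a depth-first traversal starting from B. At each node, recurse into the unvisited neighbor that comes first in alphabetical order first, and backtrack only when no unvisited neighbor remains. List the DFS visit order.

Visit B
B → D
D → F
F → A
A → C
C → K
K → H
H → I
I → L
L → J
J → E
A → G

B, D, F, A, C, K, H, I, L, J, E, G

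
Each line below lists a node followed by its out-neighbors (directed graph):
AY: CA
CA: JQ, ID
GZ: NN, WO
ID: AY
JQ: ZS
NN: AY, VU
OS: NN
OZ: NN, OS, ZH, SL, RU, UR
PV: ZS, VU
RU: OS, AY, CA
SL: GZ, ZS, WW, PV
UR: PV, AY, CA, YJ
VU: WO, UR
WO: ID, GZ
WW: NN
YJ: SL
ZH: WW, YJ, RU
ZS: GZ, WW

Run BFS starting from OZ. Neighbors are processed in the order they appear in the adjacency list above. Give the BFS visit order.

OZ NN OS ZH SL RU UR AY VU WW YJ GZ ZS PV CA WO JQ ID

Visit OZ; enqueue NN, OS, ZH, SL, RU, UR → queue [NN, OS, ZH, SL, RU, UR]
Visit NN; enqueue AY, VU → queue [OS, ZH, SL, RU, UR, AY, VU]
Visit OS → queue [ZH, SL, RU, UR, AY, VU]
Visit ZH; enqueue WW, YJ → queue [SL, RU, UR, AY, VU, WW, YJ]
Visit SL; enqueue GZ, ZS, PV → queue [RU, UR, AY, VU, WW, YJ, GZ, ZS, PV]
Visit RU; enqueue CA → queue [UR, AY, VU, WW, YJ, GZ, ZS, PV, CA]
Visit UR → queue [AY, VU, WW, YJ, GZ, ZS, PV, CA]
Visit AY → queue [VU, WW, YJ, GZ, ZS, PV, CA]
Visit VU; enqueue WO → queue [WW, YJ, GZ, ZS, PV, CA, WO]
Visit WW → queue [YJ, GZ, ZS, PV, CA, WO]
Visit YJ → queue [GZ, ZS, PV, CA, WO]
Visit GZ → queue [ZS, PV, CA, WO]
Visit ZS → queue [PV, CA, WO]
Visit PV → queue [CA, WO]
Visit CA; enqueue JQ, ID → queue [WO, JQ, ID]
Visit WO → queue [JQ, ID]
Visit JQ → queue [ID]
Visit ID → queue []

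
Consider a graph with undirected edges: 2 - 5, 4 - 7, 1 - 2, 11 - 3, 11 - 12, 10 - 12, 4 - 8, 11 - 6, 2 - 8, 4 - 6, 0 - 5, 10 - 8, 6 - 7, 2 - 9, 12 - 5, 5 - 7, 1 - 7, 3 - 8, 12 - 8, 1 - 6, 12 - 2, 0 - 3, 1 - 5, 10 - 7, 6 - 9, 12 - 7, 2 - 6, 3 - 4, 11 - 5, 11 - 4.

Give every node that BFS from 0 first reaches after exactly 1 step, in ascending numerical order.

Level 0: 0
Level 1: 3, 5
Level 2: 1, 2, 4, 7, 8, 11, 12
Level 3: 6, 9, 10

3, 5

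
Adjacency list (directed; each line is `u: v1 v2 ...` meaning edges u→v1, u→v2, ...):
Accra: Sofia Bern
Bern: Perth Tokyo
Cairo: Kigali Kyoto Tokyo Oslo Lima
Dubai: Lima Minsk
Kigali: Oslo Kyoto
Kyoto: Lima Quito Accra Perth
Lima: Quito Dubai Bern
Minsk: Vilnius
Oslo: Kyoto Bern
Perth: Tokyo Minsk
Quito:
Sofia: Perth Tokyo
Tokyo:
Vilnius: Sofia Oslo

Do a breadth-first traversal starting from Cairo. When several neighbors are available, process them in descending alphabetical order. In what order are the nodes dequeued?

Visit Cairo; enqueue Tokyo, Oslo, Lima, Kyoto, Kigali → queue [Tokyo, Oslo, Lima, Kyoto, Kigali]
Visit Tokyo → queue [Oslo, Lima, Kyoto, Kigali]
Visit Oslo; enqueue Bern → queue [Lima, Kyoto, Kigali, Bern]
Visit Lima; enqueue Quito, Dubai → queue [Kyoto, Kigali, Bern, Quito, Dubai]
Visit Kyoto; enqueue Perth, Accra → queue [Kigali, Bern, Quito, Dubai, Perth, Accra]
Visit Kigali → queue [Bern, Quito, Dubai, Perth, Accra]
Visit Bern → queue [Quito, Dubai, Perth, Accra]
Visit Quito → queue [Dubai, Perth, Accra]
Visit Dubai; enqueue Minsk → queue [Perth, Accra, Minsk]
Visit Perth → queue [Accra, Minsk]
Visit Accra; enqueue Sofia → queue [Minsk, Sofia]
Visit Minsk; enqueue Vilnius → queue [Sofia, Vilnius]
Visit Sofia → queue [Vilnius]
Visit Vilnius → queue []

Cairo Tokyo Oslo Lima Kyoto Kigali Bern Quito Dubai Perth Accra Minsk Sofia Vilnius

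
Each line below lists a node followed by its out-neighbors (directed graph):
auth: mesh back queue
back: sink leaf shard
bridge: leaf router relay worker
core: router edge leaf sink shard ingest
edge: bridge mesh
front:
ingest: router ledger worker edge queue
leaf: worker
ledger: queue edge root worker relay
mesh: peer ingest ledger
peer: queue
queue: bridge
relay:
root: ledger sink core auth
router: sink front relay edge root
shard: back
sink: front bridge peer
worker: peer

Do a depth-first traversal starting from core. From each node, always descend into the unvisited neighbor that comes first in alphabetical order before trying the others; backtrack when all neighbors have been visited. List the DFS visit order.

core, edge, bridge, leaf, worker, peer, queue, relay, router, front, root, auth, back, shard, sink, mesh, ingest, ledger

Visit core
core → edge
edge → bridge
bridge → leaf
leaf → worker
worker → peer
peer → queue
bridge → relay
bridge → router
router → front
router → root
root → auth
auth → back
back → shard
back → sink
auth → mesh
mesh → ingest
ingest → ledger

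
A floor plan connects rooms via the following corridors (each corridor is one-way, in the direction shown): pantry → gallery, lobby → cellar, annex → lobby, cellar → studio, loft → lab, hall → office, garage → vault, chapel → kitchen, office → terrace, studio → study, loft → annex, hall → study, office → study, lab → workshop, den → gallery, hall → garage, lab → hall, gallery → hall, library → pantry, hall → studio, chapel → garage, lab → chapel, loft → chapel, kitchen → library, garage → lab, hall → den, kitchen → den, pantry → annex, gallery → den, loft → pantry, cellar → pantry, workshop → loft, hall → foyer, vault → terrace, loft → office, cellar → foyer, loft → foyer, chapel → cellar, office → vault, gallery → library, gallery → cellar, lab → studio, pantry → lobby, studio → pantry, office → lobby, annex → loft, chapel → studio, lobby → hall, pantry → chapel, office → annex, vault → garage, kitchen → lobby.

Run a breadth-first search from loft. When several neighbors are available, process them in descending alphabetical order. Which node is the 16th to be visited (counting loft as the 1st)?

kitchen

Visit loft; enqueue pantry, office, lab, foyer, chapel, annex → queue [pantry, office, lab, foyer, chapel, annex]
Visit pantry; enqueue lobby, gallery → queue [office, lab, foyer, chapel, annex, lobby, gallery]
Visit office; enqueue vault, terrace, study → queue [lab, foyer, chapel, annex, lobby, gallery, vault, terrace, study]
Visit lab; enqueue workshop, studio, hall → queue [foyer, chapel, annex, lobby, gallery, vault, terrace, study, workshop, studio, hall]
Visit foyer → queue [chapel, annex, lobby, gallery, vault, terrace, study, workshop, studio, hall]
Visit chapel; enqueue kitchen, garage, cellar → queue [annex, lobby, gallery, vault, terrace, study, workshop, studio, hall, kitchen, garage, cellar]
Visit annex → queue [lobby, gallery, vault, terrace, study, workshop, studio, hall, kitchen, garage, cellar]
Visit lobby → queue [gallery, vault, terrace, study, workshop, studio, hall, kitchen, garage, cellar]
Visit gallery; enqueue library, den → queue [vault, terrace, study, workshop, studio, hall, kitchen, garage, cellar, library, den]
Visit vault → queue [terrace, study, workshop, studio, hall, kitchen, garage, cellar, library, den]
Visit terrace → queue [study, workshop, studio, hall, kitchen, garage, cellar, library, den]
Visit study → queue [workshop, studio, hall, kitchen, garage, cellar, library, den]
Visit workshop → queue [studio, hall, kitchen, garage, cellar, library, den]
Visit studio → queue [hall, kitchen, garage, cellar, library, den]
Visit hall → queue [kitchen, garage, cellar, library, den]
Visit kitchen → queue [garage, cellar, library, den]
Visit garage → queue [cellar, library, den]
Visit cellar → queue [library, den]
Visit library → queue [den]
Visit den → queue []

Visit order: loft, pantry, office, lab, foyer, chapel, annex, lobby, gallery, vault, terrace, study, workshop, studio, hall, kitchen, garage, cellar, library, den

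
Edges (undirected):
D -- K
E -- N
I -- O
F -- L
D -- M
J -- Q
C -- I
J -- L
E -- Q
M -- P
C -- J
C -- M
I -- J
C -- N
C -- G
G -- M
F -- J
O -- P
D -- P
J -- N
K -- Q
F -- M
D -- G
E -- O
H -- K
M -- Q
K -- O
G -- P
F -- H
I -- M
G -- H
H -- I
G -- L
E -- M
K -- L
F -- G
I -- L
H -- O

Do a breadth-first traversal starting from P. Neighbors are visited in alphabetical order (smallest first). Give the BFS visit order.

Visit P; enqueue D, G, M, O → queue [D, G, M, O]
Visit D; enqueue K → queue [G, M, O, K]
Visit G; enqueue C, F, H, L → queue [M, O, K, C, F, H, L]
Visit M; enqueue E, I, Q → queue [O, K, C, F, H, L, E, I, Q]
Visit O → queue [K, C, F, H, L, E, I, Q]
Visit K → queue [C, F, H, L, E, I, Q]
Visit C; enqueue J, N → queue [F, H, L, E, I, Q, J, N]
Visit F → queue [H, L, E, I, Q, J, N]
Visit H → queue [L, E, I, Q, J, N]
Visit L → queue [E, I, Q, J, N]
Visit E → queue [I, Q, J, N]
Visit I → queue [Q, J, N]
Visit Q → queue [J, N]
Visit J → queue [N]
Visit N → queue []

P → D → G → M → O → K → C → F → H → L → E → I → Q → J → N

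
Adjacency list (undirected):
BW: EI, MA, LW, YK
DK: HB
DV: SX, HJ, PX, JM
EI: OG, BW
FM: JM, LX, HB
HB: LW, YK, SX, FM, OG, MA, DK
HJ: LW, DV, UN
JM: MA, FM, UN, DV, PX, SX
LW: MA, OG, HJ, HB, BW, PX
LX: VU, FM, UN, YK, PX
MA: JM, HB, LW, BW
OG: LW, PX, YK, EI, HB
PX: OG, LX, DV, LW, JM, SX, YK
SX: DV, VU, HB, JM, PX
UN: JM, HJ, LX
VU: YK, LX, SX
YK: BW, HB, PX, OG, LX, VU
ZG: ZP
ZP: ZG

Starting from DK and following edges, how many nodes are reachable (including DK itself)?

17

BFS from DK visits: DK, HB, FM, LW, MA, OG, SX, YK, JM, LX, BW, HJ, PX, EI, DV, VU, UN
Reachable nodes: 17 of 19 total.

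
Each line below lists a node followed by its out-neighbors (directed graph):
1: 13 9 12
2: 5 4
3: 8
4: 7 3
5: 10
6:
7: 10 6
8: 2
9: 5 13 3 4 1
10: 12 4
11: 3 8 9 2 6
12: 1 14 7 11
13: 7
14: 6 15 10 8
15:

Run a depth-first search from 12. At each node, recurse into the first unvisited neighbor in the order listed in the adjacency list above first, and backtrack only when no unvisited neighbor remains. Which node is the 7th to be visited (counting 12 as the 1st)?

Visit 12
12 → 1
1 → 13
13 → 7
7 → 10
10 → 4
4 → 3
3 → 8
8 → 2
2 → 5
7 → 6
1 → 9
12 → 14
14 → 15
12 → 11

Visit order: 12, 1, 13, 7, 10, 4, 3, 8, 2, 5, 6, 9, 14, 15, 11

3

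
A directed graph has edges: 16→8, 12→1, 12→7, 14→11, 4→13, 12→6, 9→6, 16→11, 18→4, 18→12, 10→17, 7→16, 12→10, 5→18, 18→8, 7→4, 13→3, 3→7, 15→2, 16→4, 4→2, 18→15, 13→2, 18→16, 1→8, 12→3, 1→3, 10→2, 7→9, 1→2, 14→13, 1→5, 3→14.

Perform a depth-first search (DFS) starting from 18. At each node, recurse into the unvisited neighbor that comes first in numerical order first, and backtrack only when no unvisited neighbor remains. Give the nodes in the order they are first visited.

18, 4, 2, 13, 3, 7, 9, 6, 16, 8, 11, 14, 12, 1, 5, 10, 17, 15

Visit 18
18 → 4
4 → 2
4 → 13
13 → 3
3 → 7
7 → 9
9 → 6
7 → 16
16 → 8
16 → 11
3 → 14
18 → 12
12 → 1
1 → 5
12 → 10
10 → 17
18 → 15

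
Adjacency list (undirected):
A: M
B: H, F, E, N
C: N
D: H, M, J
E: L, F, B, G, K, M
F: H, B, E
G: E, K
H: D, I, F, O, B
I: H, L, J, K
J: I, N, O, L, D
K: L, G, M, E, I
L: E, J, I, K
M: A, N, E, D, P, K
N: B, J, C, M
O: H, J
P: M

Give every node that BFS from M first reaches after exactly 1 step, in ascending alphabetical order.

A, D, E, K, N, P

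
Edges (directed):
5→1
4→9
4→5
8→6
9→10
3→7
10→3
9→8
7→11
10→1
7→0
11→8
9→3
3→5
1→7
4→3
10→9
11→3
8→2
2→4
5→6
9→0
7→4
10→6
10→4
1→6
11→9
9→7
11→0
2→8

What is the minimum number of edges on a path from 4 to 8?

2

Level 0: 4
Level 1: 3, 5, 9
Level 2: 0, 1, 6, 7, 8, 10
Level 3: 2, 11
8 first appears at level 2.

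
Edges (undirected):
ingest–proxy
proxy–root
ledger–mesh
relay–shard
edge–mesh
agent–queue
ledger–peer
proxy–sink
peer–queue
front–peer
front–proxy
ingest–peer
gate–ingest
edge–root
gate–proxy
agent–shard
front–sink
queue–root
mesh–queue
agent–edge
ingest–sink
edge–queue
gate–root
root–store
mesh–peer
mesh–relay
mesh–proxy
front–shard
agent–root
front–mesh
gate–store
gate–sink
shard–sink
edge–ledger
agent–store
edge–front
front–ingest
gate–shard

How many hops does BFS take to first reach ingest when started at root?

Level 0: root
Level 1: agent, edge, gate, proxy, queue, store
Level 2: front, ingest, ledger, mesh, peer, shard, sink
Level 3: relay
ingest first appears at level 2.

2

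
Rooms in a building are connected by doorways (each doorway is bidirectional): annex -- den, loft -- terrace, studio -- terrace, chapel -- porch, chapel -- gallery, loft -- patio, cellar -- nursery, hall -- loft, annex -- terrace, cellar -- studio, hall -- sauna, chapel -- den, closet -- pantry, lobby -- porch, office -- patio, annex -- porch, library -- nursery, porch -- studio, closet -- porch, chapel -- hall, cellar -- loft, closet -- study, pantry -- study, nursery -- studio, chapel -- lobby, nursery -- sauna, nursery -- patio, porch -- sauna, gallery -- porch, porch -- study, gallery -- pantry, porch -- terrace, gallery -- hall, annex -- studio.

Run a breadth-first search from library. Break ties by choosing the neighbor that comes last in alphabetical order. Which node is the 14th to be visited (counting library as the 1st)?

Visit library; enqueue nursery → queue [nursery]
Visit nursery; enqueue studio, sauna, patio, cellar → queue [studio, sauna, patio, cellar]
Visit studio; enqueue terrace, porch, annex → queue [sauna, patio, cellar, terrace, porch, annex]
Visit sauna; enqueue hall → queue [patio, cellar, terrace, porch, annex, hall]
Visit patio; enqueue office, loft → queue [cellar, terrace, porch, annex, hall, office, loft]
Visit cellar → queue [terrace, porch, annex, hall, office, loft]
Visit terrace → queue [porch, annex, hall, office, loft]
Visit porch; enqueue study, lobby, gallery, closet, chapel → queue [annex, hall, office, loft, study, lobby, gallery, closet, chapel]
Visit annex; enqueue den → queue [hall, office, loft, study, lobby, gallery, closet, chapel, den]
Visit hall → queue [office, loft, study, lobby, gallery, closet, chapel, den]
Visit office → queue [loft, study, lobby, gallery, closet, chapel, den]
Visit loft → queue [study, lobby, gallery, closet, chapel, den]
Visit study; enqueue pantry → queue [lobby, gallery, closet, chapel, den, pantry]
Visit lobby → queue [gallery, closet, chapel, den, pantry]
Visit gallery → queue [closet, chapel, den, pantry]
Visit closet → queue [chapel, den, pantry]
Visit chapel → queue [den, pantry]
Visit den → queue [pantry]
Visit pantry → queue []

Visit order: library, nursery, studio, sauna, patio, cellar, terrace, porch, annex, hall, office, loft, study, lobby, gallery, closet, chapel, den, pantry

lobby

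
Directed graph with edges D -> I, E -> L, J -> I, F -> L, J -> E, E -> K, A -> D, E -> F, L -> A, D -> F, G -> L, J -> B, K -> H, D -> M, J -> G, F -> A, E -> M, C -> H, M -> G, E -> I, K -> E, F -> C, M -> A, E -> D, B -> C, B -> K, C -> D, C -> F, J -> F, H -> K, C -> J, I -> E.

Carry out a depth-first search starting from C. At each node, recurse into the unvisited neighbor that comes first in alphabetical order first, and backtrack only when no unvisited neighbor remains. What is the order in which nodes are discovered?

Visit C
C → D
D → F
F → A
F → L
D → I
I → E
E → K
K → H
E → M
M → G
C → J
J → B

C, D, F, A, L, I, E, K, H, M, G, J, B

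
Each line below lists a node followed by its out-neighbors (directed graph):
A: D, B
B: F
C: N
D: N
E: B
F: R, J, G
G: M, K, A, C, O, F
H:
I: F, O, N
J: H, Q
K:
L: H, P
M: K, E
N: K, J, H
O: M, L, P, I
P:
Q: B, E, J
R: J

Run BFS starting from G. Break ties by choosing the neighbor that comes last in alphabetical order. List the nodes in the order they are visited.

Visit G; enqueue O, M, K, F, C, A → queue [O, M, K, F, C, A]
Visit O; enqueue P, L, I → queue [M, K, F, C, A, P, L, I]
Visit M; enqueue E → queue [K, F, C, A, P, L, I, E]
Visit K → queue [F, C, A, P, L, I, E]
Visit F; enqueue R, J → queue [C, A, P, L, I, E, R, J]
Visit C; enqueue N → queue [A, P, L, I, E, R, J, N]
Visit A; enqueue D, B → queue [P, L, I, E, R, J, N, D, B]
Visit P → queue [L, I, E, R, J, N, D, B]
Visit L; enqueue H → queue [I, E, R, J, N, D, B, H]
Visit I → queue [E, R, J, N, D, B, H]
Visit E → queue [R, J, N, D, B, H]
Visit R → queue [J, N, D, B, H]
Visit J; enqueue Q → queue [N, D, B, H, Q]
Visit N → queue [D, B, H, Q]
Visit D → queue [B, H, Q]
Visit B → queue [H, Q]
Visit H → queue [Q]
Visit Q → queue []

G → O → M → K → F → C → A → P → L → I → E → R → J → N → D → B → H → Q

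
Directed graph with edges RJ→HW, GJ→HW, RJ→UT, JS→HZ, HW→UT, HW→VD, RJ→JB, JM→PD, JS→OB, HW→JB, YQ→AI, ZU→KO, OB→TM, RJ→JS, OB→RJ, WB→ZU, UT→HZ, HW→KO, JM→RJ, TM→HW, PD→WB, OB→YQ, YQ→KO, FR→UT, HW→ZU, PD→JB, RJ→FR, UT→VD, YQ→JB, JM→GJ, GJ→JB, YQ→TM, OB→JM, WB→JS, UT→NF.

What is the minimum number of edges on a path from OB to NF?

3

Level 0: OB
Level 1: JM, RJ, TM, YQ
Level 2: AI, FR, GJ, HW, JB, JS, KO, PD, UT
Level 3: HZ, NF, VD, WB, ZU
NF first appears at level 3.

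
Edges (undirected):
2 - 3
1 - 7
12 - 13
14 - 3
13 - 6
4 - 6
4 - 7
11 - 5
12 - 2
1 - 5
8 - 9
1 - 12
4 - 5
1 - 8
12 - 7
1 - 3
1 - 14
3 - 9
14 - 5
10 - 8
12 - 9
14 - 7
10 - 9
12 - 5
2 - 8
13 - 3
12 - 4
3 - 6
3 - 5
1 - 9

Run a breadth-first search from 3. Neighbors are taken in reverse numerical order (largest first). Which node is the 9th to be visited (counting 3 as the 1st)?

7

Visit 3; enqueue 14, 13, 9, 6, 5, 2, 1 → queue [14, 13, 9, 6, 5, 2, 1]
Visit 14; enqueue 7 → queue [13, 9, 6, 5, 2, 1, 7]
Visit 13; enqueue 12 → queue [9, 6, 5, 2, 1, 7, 12]
Visit 9; enqueue 10, 8 → queue [6, 5, 2, 1, 7, 12, 10, 8]
Visit 6; enqueue 4 → queue [5, 2, 1, 7, 12, 10, 8, 4]
Visit 5; enqueue 11 → queue [2, 1, 7, 12, 10, 8, 4, 11]
Visit 2 → queue [1, 7, 12, 10, 8, 4, 11]
Visit 1 → queue [7, 12, 10, 8, 4, 11]
Visit 7 → queue [12, 10, 8, 4, 11]
Visit 12 → queue [10, 8, 4, 11]
Visit 10 → queue [8, 4, 11]
Visit 8 → queue [4, 11]
Visit 4 → queue [11]
Visit 11 → queue []

Visit order: 3, 14, 13, 9, 6, 5, 2, 1, 7, 12, 10, 8, 4, 11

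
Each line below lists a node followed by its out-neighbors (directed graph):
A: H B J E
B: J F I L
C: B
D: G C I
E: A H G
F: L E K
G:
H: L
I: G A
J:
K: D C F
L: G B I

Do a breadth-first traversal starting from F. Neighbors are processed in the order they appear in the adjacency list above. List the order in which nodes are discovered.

F, L, E, K, G, B, I, A, H, D, C, J

Visit F; enqueue L, E, K → queue [L, E, K]
Visit L; enqueue G, B, I → queue [E, K, G, B, I]
Visit E; enqueue A, H → queue [K, G, B, I, A, H]
Visit K; enqueue D, C → queue [G, B, I, A, H, D, C]
Visit G → queue [B, I, A, H, D, C]
Visit B; enqueue J → queue [I, A, H, D, C, J]
Visit I → queue [A, H, D, C, J]
Visit A → queue [H, D, C, J]
Visit H → queue [D, C, J]
Visit D → queue [C, J]
Visit C → queue [J]
Visit J → queue []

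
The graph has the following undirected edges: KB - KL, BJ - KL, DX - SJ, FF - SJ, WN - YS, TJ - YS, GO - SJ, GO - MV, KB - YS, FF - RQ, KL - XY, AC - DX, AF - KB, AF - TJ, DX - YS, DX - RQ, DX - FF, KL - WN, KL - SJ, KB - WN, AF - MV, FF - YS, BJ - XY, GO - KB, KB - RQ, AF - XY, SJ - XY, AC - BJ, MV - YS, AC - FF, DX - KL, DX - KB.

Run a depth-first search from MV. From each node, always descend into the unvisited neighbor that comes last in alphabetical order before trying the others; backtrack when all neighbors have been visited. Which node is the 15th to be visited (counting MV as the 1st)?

TJ

Visit MV
MV → YS
YS → WN
WN → KL
KL → XY
XY → SJ
SJ → GO
GO → KB
KB → RQ
RQ → FF
FF → DX
DX → AC
AC → BJ
KB → AF
AF → TJ

Visit order: MV, YS, WN, KL, XY, SJ, GO, KB, RQ, FF, DX, AC, BJ, AF, TJ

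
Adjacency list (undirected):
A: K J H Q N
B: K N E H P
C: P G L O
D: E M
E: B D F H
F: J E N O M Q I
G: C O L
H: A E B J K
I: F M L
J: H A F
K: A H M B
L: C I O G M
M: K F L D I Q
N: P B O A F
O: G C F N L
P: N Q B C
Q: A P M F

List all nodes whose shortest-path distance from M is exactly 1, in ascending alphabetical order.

D, F, I, K, L, Q

Level 0: M
Level 1: D, F, I, K, L, Q
Level 2: A, B, C, E, G, H, J, N, O, P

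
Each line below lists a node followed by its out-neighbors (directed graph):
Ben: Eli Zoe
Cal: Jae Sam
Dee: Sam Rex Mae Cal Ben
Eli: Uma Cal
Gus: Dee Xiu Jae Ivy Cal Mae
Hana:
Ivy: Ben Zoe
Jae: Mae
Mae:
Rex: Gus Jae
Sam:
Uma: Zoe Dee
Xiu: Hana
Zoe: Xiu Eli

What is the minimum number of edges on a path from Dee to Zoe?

2

Level 0: Dee
Level 1: Ben, Cal, Mae, Rex, Sam
Level 2: Eli, Gus, Jae, Zoe
Level 3: Ivy, Uma, Xiu
Level 4: Hana
Zoe first appears at level 2.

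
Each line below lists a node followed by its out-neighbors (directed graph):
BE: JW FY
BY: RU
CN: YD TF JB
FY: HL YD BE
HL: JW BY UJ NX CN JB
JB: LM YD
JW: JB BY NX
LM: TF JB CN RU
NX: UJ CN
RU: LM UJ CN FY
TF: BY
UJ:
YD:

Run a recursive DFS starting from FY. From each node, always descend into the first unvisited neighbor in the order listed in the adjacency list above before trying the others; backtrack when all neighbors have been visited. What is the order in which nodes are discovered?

FY HL JW JB LM TF BY RU UJ CN YD NX BE

Visit FY
FY → HL
HL → JW
JW → JB
JB → LM
LM → TF
TF → BY
BY → RU
RU → UJ
RU → CN
CN → YD
JW → NX
FY → BE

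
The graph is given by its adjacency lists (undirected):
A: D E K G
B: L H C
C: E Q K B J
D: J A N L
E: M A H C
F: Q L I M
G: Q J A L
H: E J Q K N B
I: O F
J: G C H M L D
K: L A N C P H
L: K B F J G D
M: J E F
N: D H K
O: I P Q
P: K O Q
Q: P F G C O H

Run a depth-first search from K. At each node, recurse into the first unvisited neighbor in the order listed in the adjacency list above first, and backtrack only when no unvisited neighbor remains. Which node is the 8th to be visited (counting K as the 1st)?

G

Visit K
K → L
L → B
B → H
H → E
E → M
M → J
J → G
G → Q
Q → P
P → O
O → I
I → F
Q → C
G → A
A → D
D → N

Visit order: K, L, B, H, E, M, J, G, Q, P, O, I, F, C, A, D, N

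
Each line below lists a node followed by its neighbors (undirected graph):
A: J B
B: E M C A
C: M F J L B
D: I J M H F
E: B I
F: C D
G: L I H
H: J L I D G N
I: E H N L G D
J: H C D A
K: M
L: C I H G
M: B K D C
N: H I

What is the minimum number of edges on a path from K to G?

Level 0: K
Level 1: M
Level 2: B, C, D
Level 3: A, E, F, H, I, J, L
Level 4: G, N
G first appears at level 4.

4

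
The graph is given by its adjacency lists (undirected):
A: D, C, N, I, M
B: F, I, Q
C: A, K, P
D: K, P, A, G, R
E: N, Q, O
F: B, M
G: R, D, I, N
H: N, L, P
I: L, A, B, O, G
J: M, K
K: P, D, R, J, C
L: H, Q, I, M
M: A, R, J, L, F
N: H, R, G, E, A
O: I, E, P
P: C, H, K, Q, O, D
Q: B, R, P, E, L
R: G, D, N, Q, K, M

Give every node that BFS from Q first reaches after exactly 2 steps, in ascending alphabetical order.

C, D, F, G, H, I, K, M, N, O

Level 0: Q
Level 1: B, E, L, P, R
Level 2: C, D, F, G, H, I, K, M, N, O
Level 3: A, J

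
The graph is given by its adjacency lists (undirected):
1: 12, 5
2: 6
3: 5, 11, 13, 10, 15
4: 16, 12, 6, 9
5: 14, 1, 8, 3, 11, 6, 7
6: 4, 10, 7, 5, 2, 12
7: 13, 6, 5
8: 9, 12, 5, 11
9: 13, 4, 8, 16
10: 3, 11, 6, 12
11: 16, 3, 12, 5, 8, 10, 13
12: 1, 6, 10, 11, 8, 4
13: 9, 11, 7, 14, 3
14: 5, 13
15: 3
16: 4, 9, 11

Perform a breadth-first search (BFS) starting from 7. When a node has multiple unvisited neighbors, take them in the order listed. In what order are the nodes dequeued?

7 -> 13 -> 6 -> 5 -> 9 -> 11 -> 14 -> 3 -> 4 -> 10 -> 2 -> 12 -> 1 -> 8 -> 16 -> 15

Visit 7; enqueue 13, 6, 5 → queue [13, 6, 5]
Visit 13; enqueue 9, 11, 14, 3 → queue [6, 5, 9, 11, 14, 3]
Visit 6; enqueue 4, 10, 2, 12 → queue [5, 9, 11, 14, 3, 4, 10, 2, 12]
Visit 5; enqueue 1, 8 → queue [9, 11, 14, 3, 4, 10, 2, 12, 1, 8]
Visit 9; enqueue 16 → queue [11, 14, 3, 4, 10, 2, 12, 1, 8, 16]
Visit 11 → queue [14, 3, 4, 10, 2, 12, 1, 8, 16]
Visit 14 → queue [3, 4, 10, 2, 12, 1, 8, 16]
Visit 3; enqueue 15 → queue [4, 10, 2, 12, 1, 8, 16, 15]
Visit 4 → queue [10, 2, 12, 1, 8, 16, 15]
Visit 10 → queue [2, 12, 1, 8, 16, 15]
Visit 2 → queue [12, 1, 8, 16, 15]
Visit 12 → queue [1, 8, 16, 15]
Visit 1 → queue [8, 16, 15]
Visit 8 → queue [16, 15]
Visit 16 → queue [15]
Visit 15 → queue []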